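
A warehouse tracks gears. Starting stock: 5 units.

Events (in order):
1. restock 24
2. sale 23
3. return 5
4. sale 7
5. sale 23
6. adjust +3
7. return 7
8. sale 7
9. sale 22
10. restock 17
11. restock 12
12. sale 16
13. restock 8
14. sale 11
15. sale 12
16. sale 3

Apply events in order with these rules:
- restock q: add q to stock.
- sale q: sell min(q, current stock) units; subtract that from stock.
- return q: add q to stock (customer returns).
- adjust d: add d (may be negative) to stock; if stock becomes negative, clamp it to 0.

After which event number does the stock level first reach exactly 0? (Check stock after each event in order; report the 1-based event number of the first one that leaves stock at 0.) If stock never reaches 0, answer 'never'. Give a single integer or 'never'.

Answer: 5

Derivation:
Processing events:
Start: stock = 5
  Event 1 (restock 24): 5 + 24 = 29
  Event 2 (sale 23): sell min(23,29)=23. stock: 29 - 23 = 6. total_sold = 23
  Event 3 (return 5): 6 + 5 = 11
  Event 4 (sale 7): sell min(7,11)=7. stock: 11 - 7 = 4. total_sold = 30
  Event 5 (sale 23): sell min(23,4)=4. stock: 4 - 4 = 0. total_sold = 34
  Event 6 (adjust +3): 0 + 3 = 3
  Event 7 (return 7): 3 + 7 = 10
  Event 8 (sale 7): sell min(7,10)=7. stock: 10 - 7 = 3. total_sold = 41
  Event 9 (sale 22): sell min(22,3)=3. stock: 3 - 3 = 0. total_sold = 44
  Event 10 (restock 17): 0 + 17 = 17
  Event 11 (restock 12): 17 + 12 = 29
  Event 12 (sale 16): sell min(16,29)=16. stock: 29 - 16 = 13. total_sold = 60
  Event 13 (restock 8): 13 + 8 = 21
  Event 14 (sale 11): sell min(11,21)=11. stock: 21 - 11 = 10. total_sold = 71
  Event 15 (sale 12): sell min(12,10)=10. stock: 10 - 10 = 0. total_sold = 81
  Event 16 (sale 3): sell min(3,0)=0. stock: 0 - 0 = 0. total_sold = 81
Final: stock = 0, total_sold = 81

First zero at event 5.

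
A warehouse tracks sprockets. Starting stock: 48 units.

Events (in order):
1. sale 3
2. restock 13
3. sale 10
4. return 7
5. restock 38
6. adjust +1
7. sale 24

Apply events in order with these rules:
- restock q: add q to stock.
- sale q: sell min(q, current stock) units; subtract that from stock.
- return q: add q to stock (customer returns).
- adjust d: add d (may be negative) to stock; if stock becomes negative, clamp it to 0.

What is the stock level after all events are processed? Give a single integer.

Answer: 70

Derivation:
Processing events:
Start: stock = 48
  Event 1 (sale 3): sell min(3,48)=3. stock: 48 - 3 = 45. total_sold = 3
  Event 2 (restock 13): 45 + 13 = 58
  Event 3 (sale 10): sell min(10,58)=10. stock: 58 - 10 = 48. total_sold = 13
  Event 4 (return 7): 48 + 7 = 55
  Event 5 (restock 38): 55 + 38 = 93
  Event 6 (adjust +1): 93 + 1 = 94
  Event 7 (sale 24): sell min(24,94)=24. stock: 94 - 24 = 70. total_sold = 37
Final: stock = 70, total_sold = 37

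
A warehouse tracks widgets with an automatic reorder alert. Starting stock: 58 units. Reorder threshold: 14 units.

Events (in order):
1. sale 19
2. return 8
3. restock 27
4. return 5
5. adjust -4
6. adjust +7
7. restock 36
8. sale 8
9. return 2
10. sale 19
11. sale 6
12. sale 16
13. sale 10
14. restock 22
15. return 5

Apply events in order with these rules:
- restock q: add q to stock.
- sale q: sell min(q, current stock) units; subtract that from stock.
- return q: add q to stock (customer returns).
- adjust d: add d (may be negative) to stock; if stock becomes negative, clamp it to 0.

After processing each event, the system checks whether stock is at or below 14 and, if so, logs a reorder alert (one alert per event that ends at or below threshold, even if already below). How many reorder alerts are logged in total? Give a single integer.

Processing events:
Start: stock = 58
  Event 1 (sale 19): sell min(19,58)=19. stock: 58 - 19 = 39. total_sold = 19
  Event 2 (return 8): 39 + 8 = 47
  Event 3 (restock 27): 47 + 27 = 74
  Event 4 (return 5): 74 + 5 = 79
  Event 5 (adjust -4): 79 + -4 = 75
  Event 6 (adjust +7): 75 + 7 = 82
  Event 7 (restock 36): 82 + 36 = 118
  Event 8 (sale 8): sell min(8,118)=8. stock: 118 - 8 = 110. total_sold = 27
  Event 9 (return 2): 110 + 2 = 112
  Event 10 (sale 19): sell min(19,112)=19. stock: 112 - 19 = 93. total_sold = 46
  Event 11 (sale 6): sell min(6,93)=6. stock: 93 - 6 = 87. total_sold = 52
  Event 12 (sale 16): sell min(16,87)=16. stock: 87 - 16 = 71. total_sold = 68
  Event 13 (sale 10): sell min(10,71)=10. stock: 71 - 10 = 61. total_sold = 78
  Event 14 (restock 22): 61 + 22 = 83
  Event 15 (return 5): 83 + 5 = 88
Final: stock = 88, total_sold = 78

Checking against threshold 14:
  After event 1: stock=39 > 14
  After event 2: stock=47 > 14
  After event 3: stock=74 > 14
  After event 4: stock=79 > 14
  After event 5: stock=75 > 14
  After event 6: stock=82 > 14
  After event 7: stock=118 > 14
  After event 8: stock=110 > 14
  After event 9: stock=112 > 14
  After event 10: stock=93 > 14
  After event 11: stock=87 > 14
  After event 12: stock=71 > 14
  After event 13: stock=61 > 14
  After event 14: stock=83 > 14
  After event 15: stock=88 > 14
Alert events: []. Count = 0

Answer: 0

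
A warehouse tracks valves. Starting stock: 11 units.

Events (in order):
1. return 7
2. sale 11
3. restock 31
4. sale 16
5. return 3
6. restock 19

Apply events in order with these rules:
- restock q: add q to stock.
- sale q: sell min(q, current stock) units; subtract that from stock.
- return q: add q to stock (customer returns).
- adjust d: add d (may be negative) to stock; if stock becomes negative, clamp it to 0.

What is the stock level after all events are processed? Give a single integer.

Answer: 44

Derivation:
Processing events:
Start: stock = 11
  Event 1 (return 7): 11 + 7 = 18
  Event 2 (sale 11): sell min(11,18)=11. stock: 18 - 11 = 7. total_sold = 11
  Event 3 (restock 31): 7 + 31 = 38
  Event 4 (sale 16): sell min(16,38)=16. stock: 38 - 16 = 22. total_sold = 27
  Event 5 (return 3): 22 + 3 = 25
  Event 6 (restock 19): 25 + 19 = 44
Final: stock = 44, total_sold = 27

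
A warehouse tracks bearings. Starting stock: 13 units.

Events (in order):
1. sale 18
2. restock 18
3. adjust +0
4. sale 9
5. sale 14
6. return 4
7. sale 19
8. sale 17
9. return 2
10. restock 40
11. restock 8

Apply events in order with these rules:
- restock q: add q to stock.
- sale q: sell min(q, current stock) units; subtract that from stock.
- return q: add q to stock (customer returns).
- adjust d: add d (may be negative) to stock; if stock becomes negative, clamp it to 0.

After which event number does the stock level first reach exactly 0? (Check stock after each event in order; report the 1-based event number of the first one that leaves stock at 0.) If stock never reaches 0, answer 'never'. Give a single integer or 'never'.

Answer: 1

Derivation:
Processing events:
Start: stock = 13
  Event 1 (sale 18): sell min(18,13)=13. stock: 13 - 13 = 0. total_sold = 13
  Event 2 (restock 18): 0 + 18 = 18
  Event 3 (adjust +0): 18 + 0 = 18
  Event 4 (sale 9): sell min(9,18)=9. stock: 18 - 9 = 9. total_sold = 22
  Event 5 (sale 14): sell min(14,9)=9. stock: 9 - 9 = 0. total_sold = 31
  Event 6 (return 4): 0 + 4 = 4
  Event 7 (sale 19): sell min(19,4)=4. stock: 4 - 4 = 0. total_sold = 35
  Event 8 (sale 17): sell min(17,0)=0. stock: 0 - 0 = 0. total_sold = 35
  Event 9 (return 2): 0 + 2 = 2
  Event 10 (restock 40): 2 + 40 = 42
  Event 11 (restock 8): 42 + 8 = 50
Final: stock = 50, total_sold = 35

First zero at event 1.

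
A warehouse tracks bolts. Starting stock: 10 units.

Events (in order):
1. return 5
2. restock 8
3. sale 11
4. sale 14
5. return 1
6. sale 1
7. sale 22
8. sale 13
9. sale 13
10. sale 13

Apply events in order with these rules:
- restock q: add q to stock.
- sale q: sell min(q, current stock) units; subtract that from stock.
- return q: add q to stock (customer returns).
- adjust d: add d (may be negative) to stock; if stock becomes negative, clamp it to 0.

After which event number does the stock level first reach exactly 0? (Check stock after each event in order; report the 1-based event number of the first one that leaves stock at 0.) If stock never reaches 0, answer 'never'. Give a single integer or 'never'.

Processing events:
Start: stock = 10
  Event 1 (return 5): 10 + 5 = 15
  Event 2 (restock 8): 15 + 8 = 23
  Event 3 (sale 11): sell min(11,23)=11. stock: 23 - 11 = 12. total_sold = 11
  Event 4 (sale 14): sell min(14,12)=12. stock: 12 - 12 = 0. total_sold = 23
  Event 5 (return 1): 0 + 1 = 1
  Event 6 (sale 1): sell min(1,1)=1. stock: 1 - 1 = 0. total_sold = 24
  Event 7 (sale 22): sell min(22,0)=0. stock: 0 - 0 = 0. total_sold = 24
  Event 8 (sale 13): sell min(13,0)=0. stock: 0 - 0 = 0. total_sold = 24
  Event 9 (sale 13): sell min(13,0)=0. stock: 0 - 0 = 0. total_sold = 24
  Event 10 (sale 13): sell min(13,0)=0. stock: 0 - 0 = 0. total_sold = 24
Final: stock = 0, total_sold = 24

First zero at event 4.

Answer: 4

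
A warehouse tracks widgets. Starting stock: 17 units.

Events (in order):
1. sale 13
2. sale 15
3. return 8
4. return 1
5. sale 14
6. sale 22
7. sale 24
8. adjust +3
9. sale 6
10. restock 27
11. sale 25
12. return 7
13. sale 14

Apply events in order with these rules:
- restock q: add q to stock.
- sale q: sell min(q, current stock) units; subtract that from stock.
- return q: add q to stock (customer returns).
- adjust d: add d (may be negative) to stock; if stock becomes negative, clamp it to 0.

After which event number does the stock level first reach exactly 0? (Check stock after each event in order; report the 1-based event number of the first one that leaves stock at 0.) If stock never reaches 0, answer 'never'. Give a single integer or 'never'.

Processing events:
Start: stock = 17
  Event 1 (sale 13): sell min(13,17)=13. stock: 17 - 13 = 4. total_sold = 13
  Event 2 (sale 15): sell min(15,4)=4. stock: 4 - 4 = 0. total_sold = 17
  Event 3 (return 8): 0 + 8 = 8
  Event 4 (return 1): 8 + 1 = 9
  Event 5 (sale 14): sell min(14,9)=9. stock: 9 - 9 = 0. total_sold = 26
  Event 6 (sale 22): sell min(22,0)=0. stock: 0 - 0 = 0. total_sold = 26
  Event 7 (sale 24): sell min(24,0)=0. stock: 0 - 0 = 0. total_sold = 26
  Event 8 (adjust +3): 0 + 3 = 3
  Event 9 (sale 6): sell min(6,3)=3. stock: 3 - 3 = 0. total_sold = 29
  Event 10 (restock 27): 0 + 27 = 27
  Event 11 (sale 25): sell min(25,27)=25. stock: 27 - 25 = 2. total_sold = 54
  Event 12 (return 7): 2 + 7 = 9
  Event 13 (sale 14): sell min(14,9)=9. stock: 9 - 9 = 0. total_sold = 63
Final: stock = 0, total_sold = 63

First zero at event 2.

Answer: 2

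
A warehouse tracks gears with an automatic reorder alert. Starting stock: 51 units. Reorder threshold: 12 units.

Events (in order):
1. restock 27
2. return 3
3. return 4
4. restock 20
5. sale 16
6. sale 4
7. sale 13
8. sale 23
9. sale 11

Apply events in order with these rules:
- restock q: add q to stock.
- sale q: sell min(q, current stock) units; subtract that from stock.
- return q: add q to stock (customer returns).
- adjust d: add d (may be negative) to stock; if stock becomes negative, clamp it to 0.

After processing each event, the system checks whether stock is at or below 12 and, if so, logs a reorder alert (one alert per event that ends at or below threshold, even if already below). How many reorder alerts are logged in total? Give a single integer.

Processing events:
Start: stock = 51
  Event 1 (restock 27): 51 + 27 = 78
  Event 2 (return 3): 78 + 3 = 81
  Event 3 (return 4): 81 + 4 = 85
  Event 4 (restock 20): 85 + 20 = 105
  Event 5 (sale 16): sell min(16,105)=16. stock: 105 - 16 = 89. total_sold = 16
  Event 6 (sale 4): sell min(4,89)=4. stock: 89 - 4 = 85. total_sold = 20
  Event 7 (sale 13): sell min(13,85)=13. stock: 85 - 13 = 72. total_sold = 33
  Event 8 (sale 23): sell min(23,72)=23. stock: 72 - 23 = 49. total_sold = 56
  Event 9 (sale 11): sell min(11,49)=11. stock: 49 - 11 = 38. total_sold = 67
Final: stock = 38, total_sold = 67

Checking against threshold 12:
  After event 1: stock=78 > 12
  After event 2: stock=81 > 12
  After event 3: stock=85 > 12
  After event 4: stock=105 > 12
  After event 5: stock=89 > 12
  After event 6: stock=85 > 12
  After event 7: stock=72 > 12
  After event 8: stock=49 > 12
  After event 9: stock=38 > 12
Alert events: []. Count = 0

Answer: 0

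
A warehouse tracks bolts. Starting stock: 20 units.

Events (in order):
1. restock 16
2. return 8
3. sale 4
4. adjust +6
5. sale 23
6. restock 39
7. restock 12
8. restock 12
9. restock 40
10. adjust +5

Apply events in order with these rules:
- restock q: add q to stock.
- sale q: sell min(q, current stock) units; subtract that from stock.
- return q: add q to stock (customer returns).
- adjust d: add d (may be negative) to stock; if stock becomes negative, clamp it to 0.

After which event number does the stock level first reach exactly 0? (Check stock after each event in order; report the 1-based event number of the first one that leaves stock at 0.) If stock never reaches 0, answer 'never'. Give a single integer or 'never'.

Processing events:
Start: stock = 20
  Event 1 (restock 16): 20 + 16 = 36
  Event 2 (return 8): 36 + 8 = 44
  Event 3 (sale 4): sell min(4,44)=4. stock: 44 - 4 = 40. total_sold = 4
  Event 4 (adjust +6): 40 + 6 = 46
  Event 5 (sale 23): sell min(23,46)=23. stock: 46 - 23 = 23. total_sold = 27
  Event 6 (restock 39): 23 + 39 = 62
  Event 7 (restock 12): 62 + 12 = 74
  Event 8 (restock 12): 74 + 12 = 86
  Event 9 (restock 40): 86 + 40 = 126
  Event 10 (adjust +5): 126 + 5 = 131
Final: stock = 131, total_sold = 27

Stock never reaches 0.

Answer: never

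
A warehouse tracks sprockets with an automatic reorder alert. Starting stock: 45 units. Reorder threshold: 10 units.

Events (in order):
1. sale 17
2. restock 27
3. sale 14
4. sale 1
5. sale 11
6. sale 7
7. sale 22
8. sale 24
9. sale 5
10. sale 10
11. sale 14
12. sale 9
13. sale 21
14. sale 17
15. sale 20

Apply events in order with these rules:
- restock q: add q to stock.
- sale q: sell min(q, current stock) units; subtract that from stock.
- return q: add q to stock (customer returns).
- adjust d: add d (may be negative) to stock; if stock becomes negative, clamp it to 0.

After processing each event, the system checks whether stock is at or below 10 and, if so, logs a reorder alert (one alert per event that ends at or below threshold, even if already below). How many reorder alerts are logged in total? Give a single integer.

Processing events:
Start: stock = 45
  Event 1 (sale 17): sell min(17,45)=17. stock: 45 - 17 = 28. total_sold = 17
  Event 2 (restock 27): 28 + 27 = 55
  Event 3 (sale 14): sell min(14,55)=14. stock: 55 - 14 = 41. total_sold = 31
  Event 4 (sale 1): sell min(1,41)=1. stock: 41 - 1 = 40. total_sold = 32
  Event 5 (sale 11): sell min(11,40)=11. stock: 40 - 11 = 29. total_sold = 43
  Event 6 (sale 7): sell min(7,29)=7. stock: 29 - 7 = 22. total_sold = 50
  Event 7 (sale 22): sell min(22,22)=22. stock: 22 - 22 = 0. total_sold = 72
  Event 8 (sale 24): sell min(24,0)=0. stock: 0 - 0 = 0. total_sold = 72
  Event 9 (sale 5): sell min(5,0)=0. stock: 0 - 0 = 0. total_sold = 72
  Event 10 (sale 10): sell min(10,0)=0. stock: 0 - 0 = 0. total_sold = 72
  Event 11 (sale 14): sell min(14,0)=0. stock: 0 - 0 = 0. total_sold = 72
  Event 12 (sale 9): sell min(9,0)=0. stock: 0 - 0 = 0. total_sold = 72
  Event 13 (sale 21): sell min(21,0)=0. stock: 0 - 0 = 0. total_sold = 72
  Event 14 (sale 17): sell min(17,0)=0. stock: 0 - 0 = 0. total_sold = 72
  Event 15 (sale 20): sell min(20,0)=0. stock: 0 - 0 = 0. total_sold = 72
Final: stock = 0, total_sold = 72

Checking against threshold 10:
  After event 1: stock=28 > 10
  After event 2: stock=55 > 10
  After event 3: stock=41 > 10
  After event 4: stock=40 > 10
  After event 5: stock=29 > 10
  After event 6: stock=22 > 10
  After event 7: stock=0 <= 10 -> ALERT
  After event 8: stock=0 <= 10 -> ALERT
  After event 9: stock=0 <= 10 -> ALERT
  After event 10: stock=0 <= 10 -> ALERT
  After event 11: stock=0 <= 10 -> ALERT
  After event 12: stock=0 <= 10 -> ALERT
  After event 13: stock=0 <= 10 -> ALERT
  After event 14: stock=0 <= 10 -> ALERT
  After event 15: stock=0 <= 10 -> ALERT
Alert events: [7, 8, 9, 10, 11, 12, 13, 14, 15]. Count = 9

Answer: 9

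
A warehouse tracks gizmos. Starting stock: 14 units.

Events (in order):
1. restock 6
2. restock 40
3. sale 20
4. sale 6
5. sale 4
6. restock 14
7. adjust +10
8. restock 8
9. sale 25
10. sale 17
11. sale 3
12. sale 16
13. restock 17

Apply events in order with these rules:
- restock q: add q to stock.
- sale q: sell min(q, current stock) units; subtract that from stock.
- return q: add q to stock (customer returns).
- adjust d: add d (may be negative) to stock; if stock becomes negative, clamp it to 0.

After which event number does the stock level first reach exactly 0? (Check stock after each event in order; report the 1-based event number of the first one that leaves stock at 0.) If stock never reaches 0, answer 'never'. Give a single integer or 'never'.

Processing events:
Start: stock = 14
  Event 1 (restock 6): 14 + 6 = 20
  Event 2 (restock 40): 20 + 40 = 60
  Event 3 (sale 20): sell min(20,60)=20. stock: 60 - 20 = 40. total_sold = 20
  Event 4 (sale 6): sell min(6,40)=6. stock: 40 - 6 = 34. total_sold = 26
  Event 5 (sale 4): sell min(4,34)=4. stock: 34 - 4 = 30. total_sold = 30
  Event 6 (restock 14): 30 + 14 = 44
  Event 7 (adjust +10): 44 + 10 = 54
  Event 8 (restock 8): 54 + 8 = 62
  Event 9 (sale 25): sell min(25,62)=25. stock: 62 - 25 = 37. total_sold = 55
  Event 10 (sale 17): sell min(17,37)=17. stock: 37 - 17 = 20. total_sold = 72
  Event 11 (sale 3): sell min(3,20)=3. stock: 20 - 3 = 17. total_sold = 75
  Event 12 (sale 16): sell min(16,17)=16. stock: 17 - 16 = 1. total_sold = 91
  Event 13 (restock 17): 1 + 17 = 18
Final: stock = 18, total_sold = 91

Stock never reaches 0.

Answer: never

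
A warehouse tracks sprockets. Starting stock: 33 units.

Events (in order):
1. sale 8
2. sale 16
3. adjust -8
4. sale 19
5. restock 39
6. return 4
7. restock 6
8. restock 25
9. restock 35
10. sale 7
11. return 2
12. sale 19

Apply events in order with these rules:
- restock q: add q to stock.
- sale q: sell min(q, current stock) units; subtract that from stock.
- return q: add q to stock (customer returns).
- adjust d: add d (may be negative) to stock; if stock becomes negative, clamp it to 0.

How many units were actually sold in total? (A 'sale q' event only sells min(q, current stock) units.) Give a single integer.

Processing events:
Start: stock = 33
  Event 1 (sale 8): sell min(8,33)=8. stock: 33 - 8 = 25. total_sold = 8
  Event 2 (sale 16): sell min(16,25)=16. stock: 25 - 16 = 9. total_sold = 24
  Event 3 (adjust -8): 9 + -8 = 1
  Event 4 (sale 19): sell min(19,1)=1. stock: 1 - 1 = 0. total_sold = 25
  Event 5 (restock 39): 0 + 39 = 39
  Event 6 (return 4): 39 + 4 = 43
  Event 7 (restock 6): 43 + 6 = 49
  Event 8 (restock 25): 49 + 25 = 74
  Event 9 (restock 35): 74 + 35 = 109
  Event 10 (sale 7): sell min(7,109)=7. stock: 109 - 7 = 102. total_sold = 32
  Event 11 (return 2): 102 + 2 = 104
  Event 12 (sale 19): sell min(19,104)=19. stock: 104 - 19 = 85. total_sold = 51
Final: stock = 85, total_sold = 51

Answer: 51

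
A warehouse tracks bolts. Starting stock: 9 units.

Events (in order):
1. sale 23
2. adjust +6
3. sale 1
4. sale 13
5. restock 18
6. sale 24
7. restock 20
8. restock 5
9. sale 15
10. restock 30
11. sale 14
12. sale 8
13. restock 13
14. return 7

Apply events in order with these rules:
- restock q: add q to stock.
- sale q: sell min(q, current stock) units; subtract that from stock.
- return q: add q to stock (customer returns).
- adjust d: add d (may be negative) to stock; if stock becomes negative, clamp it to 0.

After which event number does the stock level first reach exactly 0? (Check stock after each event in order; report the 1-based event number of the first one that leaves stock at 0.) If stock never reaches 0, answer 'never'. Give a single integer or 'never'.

Answer: 1

Derivation:
Processing events:
Start: stock = 9
  Event 1 (sale 23): sell min(23,9)=9. stock: 9 - 9 = 0. total_sold = 9
  Event 2 (adjust +6): 0 + 6 = 6
  Event 3 (sale 1): sell min(1,6)=1. stock: 6 - 1 = 5. total_sold = 10
  Event 4 (sale 13): sell min(13,5)=5. stock: 5 - 5 = 0. total_sold = 15
  Event 5 (restock 18): 0 + 18 = 18
  Event 6 (sale 24): sell min(24,18)=18. stock: 18 - 18 = 0. total_sold = 33
  Event 7 (restock 20): 0 + 20 = 20
  Event 8 (restock 5): 20 + 5 = 25
  Event 9 (sale 15): sell min(15,25)=15. stock: 25 - 15 = 10. total_sold = 48
  Event 10 (restock 30): 10 + 30 = 40
  Event 11 (sale 14): sell min(14,40)=14. stock: 40 - 14 = 26. total_sold = 62
  Event 12 (sale 8): sell min(8,26)=8. stock: 26 - 8 = 18. total_sold = 70
  Event 13 (restock 13): 18 + 13 = 31
  Event 14 (return 7): 31 + 7 = 38
Final: stock = 38, total_sold = 70

First zero at event 1.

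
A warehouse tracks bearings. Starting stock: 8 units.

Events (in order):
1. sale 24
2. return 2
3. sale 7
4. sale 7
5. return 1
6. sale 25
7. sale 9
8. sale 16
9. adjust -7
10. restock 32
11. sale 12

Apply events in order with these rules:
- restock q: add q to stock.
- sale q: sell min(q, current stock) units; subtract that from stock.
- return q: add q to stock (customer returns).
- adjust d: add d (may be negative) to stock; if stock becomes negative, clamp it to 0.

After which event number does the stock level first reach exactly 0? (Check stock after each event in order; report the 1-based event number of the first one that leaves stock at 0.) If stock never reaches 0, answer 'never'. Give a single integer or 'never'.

Answer: 1

Derivation:
Processing events:
Start: stock = 8
  Event 1 (sale 24): sell min(24,8)=8. stock: 8 - 8 = 0. total_sold = 8
  Event 2 (return 2): 0 + 2 = 2
  Event 3 (sale 7): sell min(7,2)=2. stock: 2 - 2 = 0. total_sold = 10
  Event 4 (sale 7): sell min(7,0)=0. stock: 0 - 0 = 0. total_sold = 10
  Event 5 (return 1): 0 + 1 = 1
  Event 6 (sale 25): sell min(25,1)=1. stock: 1 - 1 = 0. total_sold = 11
  Event 7 (sale 9): sell min(9,0)=0. stock: 0 - 0 = 0. total_sold = 11
  Event 8 (sale 16): sell min(16,0)=0. stock: 0 - 0 = 0. total_sold = 11
  Event 9 (adjust -7): 0 + -7 = 0 (clamped to 0)
  Event 10 (restock 32): 0 + 32 = 32
  Event 11 (sale 12): sell min(12,32)=12. stock: 32 - 12 = 20. total_sold = 23
Final: stock = 20, total_sold = 23

First zero at event 1.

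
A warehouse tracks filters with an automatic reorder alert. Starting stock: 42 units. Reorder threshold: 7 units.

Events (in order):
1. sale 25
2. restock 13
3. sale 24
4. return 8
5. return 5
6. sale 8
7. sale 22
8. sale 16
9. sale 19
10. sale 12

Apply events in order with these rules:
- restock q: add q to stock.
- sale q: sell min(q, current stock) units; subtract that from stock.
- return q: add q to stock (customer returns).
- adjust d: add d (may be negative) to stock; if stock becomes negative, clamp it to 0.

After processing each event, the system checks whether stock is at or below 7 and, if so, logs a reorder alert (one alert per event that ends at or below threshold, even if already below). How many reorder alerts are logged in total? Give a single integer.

Answer: 5

Derivation:
Processing events:
Start: stock = 42
  Event 1 (sale 25): sell min(25,42)=25. stock: 42 - 25 = 17. total_sold = 25
  Event 2 (restock 13): 17 + 13 = 30
  Event 3 (sale 24): sell min(24,30)=24. stock: 30 - 24 = 6. total_sold = 49
  Event 4 (return 8): 6 + 8 = 14
  Event 5 (return 5): 14 + 5 = 19
  Event 6 (sale 8): sell min(8,19)=8. stock: 19 - 8 = 11. total_sold = 57
  Event 7 (sale 22): sell min(22,11)=11. stock: 11 - 11 = 0. total_sold = 68
  Event 8 (sale 16): sell min(16,0)=0. stock: 0 - 0 = 0. total_sold = 68
  Event 9 (sale 19): sell min(19,0)=0. stock: 0 - 0 = 0. total_sold = 68
  Event 10 (sale 12): sell min(12,0)=0. stock: 0 - 0 = 0. total_sold = 68
Final: stock = 0, total_sold = 68

Checking against threshold 7:
  After event 1: stock=17 > 7
  After event 2: stock=30 > 7
  After event 3: stock=6 <= 7 -> ALERT
  After event 4: stock=14 > 7
  After event 5: stock=19 > 7
  After event 6: stock=11 > 7
  After event 7: stock=0 <= 7 -> ALERT
  After event 8: stock=0 <= 7 -> ALERT
  After event 9: stock=0 <= 7 -> ALERT
  After event 10: stock=0 <= 7 -> ALERT
Alert events: [3, 7, 8, 9, 10]. Count = 5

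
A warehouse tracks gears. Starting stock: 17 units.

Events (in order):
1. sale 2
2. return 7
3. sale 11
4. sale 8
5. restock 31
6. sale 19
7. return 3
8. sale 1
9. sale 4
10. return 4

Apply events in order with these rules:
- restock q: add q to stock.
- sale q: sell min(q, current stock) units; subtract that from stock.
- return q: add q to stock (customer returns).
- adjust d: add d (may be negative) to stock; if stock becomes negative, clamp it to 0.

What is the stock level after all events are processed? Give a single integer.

Answer: 17

Derivation:
Processing events:
Start: stock = 17
  Event 1 (sale 2): sell min(2,17)=2. stock: 17 - 2 = 15. total_sold = 2
  Event 2 (return 7): 15 + 7 = 22
  Event 3 (sale 11): sell min(11,22)=11. stock: 22 - 11 = 11. total_sold = 13
  Event 4 (sale 8): sell min(8,11)=8. stock: 11 - 8 = 3. total_sold = 21
  Event 5 (restock 31): 3 + 31 = 34
  Event 6 (sale 19): sell min(19,34)=19. stock: 34 - 19 = 15. total_sold = 40
  Event 7 (return 3): 15 + 3 = 18
  Event 8 (sale 1): sell min(1,18)=1. stock: 18 - 1 = 17. total_sold = 41
  Event 9 (sale 4): sell min(4,17)=4. stock: 17 - 4 = 13. total_sold = 45
  Event 10 (return 4): 13 + 4 = 17
Final: stock = 17, total_sold = 45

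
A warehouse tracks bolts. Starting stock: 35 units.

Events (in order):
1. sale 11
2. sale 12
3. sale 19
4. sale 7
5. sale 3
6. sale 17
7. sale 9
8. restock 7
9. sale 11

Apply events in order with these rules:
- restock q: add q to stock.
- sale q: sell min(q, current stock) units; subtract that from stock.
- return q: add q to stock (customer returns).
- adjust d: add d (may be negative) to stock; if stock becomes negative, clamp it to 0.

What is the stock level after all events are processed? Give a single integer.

Processing events:
Start: stock = 35
  Event 1 (sale 11): sell min(11,35)=11. stock: 35 - 11 = 24. total_sold = 11
  Event 2 (sale 12): sell min(12,24)=12. stock: 24 - 12 = 12. total_sold = 23
  Event 3 (sale 19): sell min(19,12)=12. stock: 12 - 12 = 0. total_sold = 35
  Event 4 (sale 7): sell min(7,0)=0. stock: 0 - 0 = 0. total_sold = 35
  Event 5 (sale 3): sell min(3,0)=0. stock: 0 - 0 = 0. total_sold = 35
  Event 6 (sale 17): sell min(17,0)=0. stock: 0 - 0 = 0. total_sold = 35
  Event 7 (sale 9): sell min(9,0)=0. stock: 0 - 0 = 0. total_sold = 35
  Event 8 (restock 7): 0 + 7 = 7
  Event 9 (sale 11): sell min(11,7)=7. stock: 7 - 7 = 0. total_sold = 42
Final: stock = 0, total_sold = 42

Answer: 0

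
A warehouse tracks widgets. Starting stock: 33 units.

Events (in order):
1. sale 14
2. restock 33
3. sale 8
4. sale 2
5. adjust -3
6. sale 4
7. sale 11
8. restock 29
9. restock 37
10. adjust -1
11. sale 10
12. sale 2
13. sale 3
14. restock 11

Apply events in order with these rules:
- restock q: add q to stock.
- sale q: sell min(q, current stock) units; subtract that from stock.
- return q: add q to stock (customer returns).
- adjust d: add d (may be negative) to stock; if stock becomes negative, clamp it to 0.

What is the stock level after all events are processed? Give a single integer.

Answer: 85

Derivation:
Processing events:
Start: stock = 33
  Event 1 (sale 14): sell min(14,33)=14. stock: 33 - 14 = 19. total_sold = 14
  Event 2 (restock 33): 19 + 33 = 52
  Event 3 (sale 8): sell min(8,52)=8. stock: 52 - 8 = 44. total_sold = 22
  Event 4 (sale 2): sell min(2,44)=2. stock: 44 - 2 = 42. total_sold = 24
  Event 5 (adjust -3): 42 + -3 = 39
  Event 6 (sale 4): sell min(4,39)=4. stock: 39 - 4 = 35. total_sold = 28
  Event 7 (sale 11): sell min(11,35)=11. stock: 35 - 11 = 24. total_sold = 39
  Event 8 (restock 29): 24 + 29 = 53
  Event 9 (restock 37): 53 + 37 = 90
  Event 10 (adjust -1): 90 + -1 = 89
  Event 11 (sale 10): sell min(10,89)=10. stock: 89 - 10 = 79. total_sold = 49
  Event 12 (sale 2): sell min(2,79)=2. stock: 79 - 2 = 77. total_sold = 51
  Event 13 (sale 3): sell min(3,77)=3. stock: 77 - 3 = 74. total_sold = 54
  Event 14 (restock 11): 74 + 11 = 85
Final: stock = 85, total_sold = 54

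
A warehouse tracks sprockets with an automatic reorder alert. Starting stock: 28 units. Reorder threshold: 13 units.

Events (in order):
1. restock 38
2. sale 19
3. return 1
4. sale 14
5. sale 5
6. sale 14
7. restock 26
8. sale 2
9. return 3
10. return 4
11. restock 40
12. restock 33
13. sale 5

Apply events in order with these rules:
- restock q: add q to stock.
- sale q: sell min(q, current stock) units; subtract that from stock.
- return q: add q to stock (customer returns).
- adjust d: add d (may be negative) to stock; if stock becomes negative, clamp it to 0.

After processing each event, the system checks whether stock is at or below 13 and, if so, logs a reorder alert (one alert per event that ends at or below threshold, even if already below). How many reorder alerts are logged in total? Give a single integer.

Processing events:
Start: stock = 28
  Event 1 (restock 38): 28 + 38 = 66
  Event 2 (sale 19): sell min(19,66)=19. stock: 66 - 19 = 47. total_sold = 19
  Event 3 (return 1): 47 + 1 = 48
  Event 4 (sale 14): sell min(14,48)=14. stock: 48 - 14 = 34. total_sold = 33
  Event 5 (sale 5): sell min(5,34)=5. stock: 34 - 5 = 29. total_sold = 38
  Event 6 (sale 14): sell min(14,29)=14. stock: 29 - 14 = 15. total_sold = 52
  Event 7 (restock 26): 15 + 26 = 41
  Event 8 (sale 2): sell min(2,41)=2. stock: 41 - 2 = 39. total_sold = 54
  Event 9 (return 3): 39 + 3 = 42
  Event 10 (return 4): 42 + 4 = 46
  Event 11 (restock 40): 46 + 40 = 86
  Event 12 (restock 33): 86 + 33 = 119
  Event 13 (sale 5): sell min(5,119)=5. stock: 119 - 5 = 114. total_sold = 59
Final: stock = 114, total_sold = 59

Checking against threshold 13:
  After event 1: stock=66 > 13
  After event 2: stock=47 > 13
  After event 3: stock=48 > 13
  After event 4: stock=34 > 13
  After event 5: stock=29 > 13
  After event 6: stock=15 > 13
  After event 7: stock=41 > 13
  After event 8: stock=39 > 13
  After event 9: stock=42 > 13
  After event 10: stock=46 > 13
  After event 11: stock=86 > 13
  After event 12: stock=119 > 13
  After event 13: stock=114 > 13
Alert events: []. Count = 0

Answer: 0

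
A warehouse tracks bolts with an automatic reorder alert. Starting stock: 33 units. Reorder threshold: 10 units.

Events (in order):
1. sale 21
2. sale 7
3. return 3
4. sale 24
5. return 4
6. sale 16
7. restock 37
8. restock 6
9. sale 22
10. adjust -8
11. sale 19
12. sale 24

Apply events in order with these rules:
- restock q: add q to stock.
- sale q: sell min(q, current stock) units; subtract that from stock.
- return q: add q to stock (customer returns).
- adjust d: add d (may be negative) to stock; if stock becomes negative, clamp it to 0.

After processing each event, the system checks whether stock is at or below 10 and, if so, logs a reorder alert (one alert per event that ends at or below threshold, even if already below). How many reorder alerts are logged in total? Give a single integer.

Processing events:
Start: stock = 33
  Event 1 (sale 21): sell min(21,33)=21. stock: 33 - 21 = 12. total_sold = 21
  Event 2 (sale 7): sell min(7,12)=7. stock: 12 - 7 = 5. total_sold = 28
  Event 3 (return 3): 5 + 3 = 8
  Event 4 (sale 24): sell min(24,8)=8. stock: 8 - 8 = 0. total_sold = 36
  Event 5 (return 4): 0 + 4 = 4
  Event 6 (sale 16): sell min(16,4)=4. stock: 4 - 4 = 0. total_sold = 40
  Event 7 (restock 37): 0 + 37 = 37
  Event 8 (restock 6): 37 + 6 = 43
  Event 9 (sale 22): sell min(22,43)=22. stock: 43 - 22 = 21. total_sold = 62
  Event 10 (adjust -8): 21 + -8 = 13
  Event 11 (sale 19): sell min(19,13)=13. stock: 13 - 13 = 0. total_sold = 75
  Event 12 (sale 24): sell min(24,0)=0. stock: 0 - 0 = 0. total_sold = 75
Final: stock = 0, total_sold = 75

Checking against threshold 10:
  After event 1: stock=12 > 10
  After event 2: stock=5 <= 10 -> ALERT
  After event 3: stock=8 <= 10 -> ALERT
  After event 4: stock=0 <= 10 -> ALERT
  After event 5: stock=4 <= 10 -> ALERT
  After event 6: stock=0 <= 10 -> ALERT
  After event 7: stock=37 > 10
  After event 8: stock=43 > 10
  After event 9: stock=21 > 10
  After event 10: stock=13 > 10
  After event 11: stock=0 <= 10 -> ALERT
  After event 12: stock=0 <= 10 -> ALERT
Alert events: [2, 3, 4, 5, 6, 11, 12]. Count = 7

Answer: 7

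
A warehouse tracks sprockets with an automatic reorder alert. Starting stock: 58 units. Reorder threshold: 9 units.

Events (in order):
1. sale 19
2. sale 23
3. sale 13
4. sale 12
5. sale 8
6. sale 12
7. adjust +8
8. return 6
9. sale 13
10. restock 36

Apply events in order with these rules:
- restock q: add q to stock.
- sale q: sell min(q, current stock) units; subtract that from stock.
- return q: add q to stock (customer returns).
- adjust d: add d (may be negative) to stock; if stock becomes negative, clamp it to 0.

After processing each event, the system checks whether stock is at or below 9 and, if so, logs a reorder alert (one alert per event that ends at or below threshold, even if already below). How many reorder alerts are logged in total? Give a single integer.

Processing events:
Start: stock = 58
  Event 1 (sale 19): sell min(19,58)=19. stock: 58 - 19 = 39. total_sold = 19
  Event 2 (sale 23): sell min(23,39)=23. stock: 39 - 23 = 16. total_sold = 42
  Event 3 (sale 13): sell min(13,16)=13. stock: 16 - 13 = 3. total_sold = 55
  Event 4 (sale 12): sell min(12,3)=3. stock: 3 - 3 = 0. total_sold = 58
  Event 5 (sale 8): sell min(8,0)=0. stock: 0 - 0 = 0. total_sold = 58
  Event 6 (sale 12): sell min(12,0)=0. stock: 0 - 0 = 0. total_sold = 58
  Event 7 (adjust +8): 0 + 8 = 8
  Event 8 (return 6): 8 + 6 = 14
  Event 9 (sale 13): sell min(13,14)=13. stock: 14 - 13 = 1. total_sold = 71
  Event 10 (restock 36): 1 + 36 = 37
Final: stock = 37, total_sold = 71

Checking against threshold 9:
  After event 1: stock=39 > 9
  After event 2: stock=16 > 9
  After event 3: stock=3 <= 9 -> ALERT
  After event 4: stock=0 <= 9 -> ALERT
  After event 5: stock=0 <= 9 -> ALERT
  After event 6: stock=0 <= 9 -> ALERT
  After event 7: stock=8 <= 9 -> ALERT
  After event 8: stock=14 > 9
  After event 9: stock=1 <= 9 -> ALERT
  After event 10: stock=37 > 9
Alert events: [3, 4, 5, 6, 7, 9]. Count = 6

Answer: 6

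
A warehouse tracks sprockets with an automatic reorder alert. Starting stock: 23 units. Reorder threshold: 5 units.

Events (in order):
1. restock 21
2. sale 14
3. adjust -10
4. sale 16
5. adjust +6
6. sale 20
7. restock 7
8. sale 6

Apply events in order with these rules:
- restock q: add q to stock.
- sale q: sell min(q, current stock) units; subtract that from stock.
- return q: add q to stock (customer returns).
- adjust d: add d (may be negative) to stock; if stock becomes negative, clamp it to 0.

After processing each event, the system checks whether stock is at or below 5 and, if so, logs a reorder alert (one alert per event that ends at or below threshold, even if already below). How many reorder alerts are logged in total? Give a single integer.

Processing events:
Start: stock = 23
  Event 1 (restock 21): 23 + 21 = 44
  Event 2 (sale 14): sell min(14,44)=14. stock: 44 - 14 = 30. total_sold = 14
  Event 3 (adjust -10): 30 + -10 = 20
  Event 4 (sale 16): sell min(16,20)=16. stock: 20 - 16 = 4. total_sold = 30
  Event 5 (adjust +6): 4 + 6 = 10
  Event 6 (sale 20): sell min(20,10)=10. stock: 10 - 10 = 0. total_sold = 40
  Event 7 (restock 7): 0 + 7 = 7
  Event 8 (sale 6): sell min(6,7)=6. stock: 7 - 6 = 1. total_sold = 46
Final: stock = 1, total_sold = 46

Checking against threshold 5:
  After event 1: stock=44 > 5
  After event 2: stock=30 > 5
  After event 3: stock=20 > 5
  After event 4: stock=4 <= 5 -> ALERT
  After event 5: stock=10 > 5
  After event 6: stock=0 <= 5 -> ALERT
  After event 7: stock=7 > 5
  After event 8: stock=1 <= 5 -> ALERT
Alert events: [4, 6, 8]. Count = 3

Answer: 3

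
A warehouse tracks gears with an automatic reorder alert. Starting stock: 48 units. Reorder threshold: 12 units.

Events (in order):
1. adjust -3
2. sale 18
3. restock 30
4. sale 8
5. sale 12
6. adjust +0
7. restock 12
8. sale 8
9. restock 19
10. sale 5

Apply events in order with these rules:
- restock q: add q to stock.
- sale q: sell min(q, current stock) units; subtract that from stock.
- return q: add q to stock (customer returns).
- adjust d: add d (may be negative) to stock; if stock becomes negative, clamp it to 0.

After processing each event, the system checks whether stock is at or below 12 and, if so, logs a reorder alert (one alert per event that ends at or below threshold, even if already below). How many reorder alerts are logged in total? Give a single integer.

Answer: 0

Derivation:
Processing events:
Start: stock = 48
  Event 1 (adjust -3): 48 + -3 = 45
  Event 2 (sale 18): sell min(18,45)=18. stock: 45 - 18 = 27. total_sold = 18
  Event 3 (restock 30): 27 + 30 = 57
  Event 4 (sale 8): sell min(8,57)=8. stock: 57 - 8 = 49. total_sold = 26
  Event 5 (sale 12): sell min(12,49)=12. stock: 49 - 12 = 37. total_sold = 38
  Event 6 (adjust +0): 37 + 0 = 37
  Event 7 (restock 12): 37 + 12 = 49
  Event 8 (sale 8): sell min(8,49)=8. stock: 49 - 8 = 41. total_sold = 46
  Event 9 (restock 19): 41 + 19 = 60
  Event 10 (sale 5): sell min(5,60)=5. stock: 60 - 5 = 55. total_sold = 51
Final: stock = 55, total_sold = 51

Checking against threshold 12:
  After event 1: stock=45 > 12
  After event 2: stock=27 > 12
  After event 3: stock=57 > 12
  After event 4: stock=49 > 12
  After event 5: stock=37 > 12
  After event 6: stock=37 > 12
  After event 7: stock=49 > 12
  After event 8: stock=41 > 12
  After event 9: stock=60 > 12
  After event 10: stock=55 > 12
Alert events: []. Count = 0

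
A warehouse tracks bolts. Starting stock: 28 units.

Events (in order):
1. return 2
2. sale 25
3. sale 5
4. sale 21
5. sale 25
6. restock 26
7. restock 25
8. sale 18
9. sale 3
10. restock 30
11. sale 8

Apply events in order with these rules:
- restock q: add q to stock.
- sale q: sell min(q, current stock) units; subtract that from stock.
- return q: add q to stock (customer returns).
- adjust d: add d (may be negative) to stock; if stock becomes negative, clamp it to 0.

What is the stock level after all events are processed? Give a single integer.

Answer: 52

Derivation:
Processing events:
Start: stock = 28
  Event 1 (return 2): 28 + 2 = 30
  Event 2 (sale 25): sell min(25,30)=25. stock: 30 - 25 = 5. total_sold = 25
  Event 3 (sale 5): sell min(5,5)=5. stock: 5 - 5 = 0. total_sold = 30
  Event 4 (sale 21): sell min(21,0)=0. stock: 0 - 0 = 0. total_sold = 30
  Event 5 (sale 25): sell min(25,0)=0. stock: 0 - 0 = 0. total_sold = 30
  Event 6 (restock 26): 0 + 26 = 26
  Event 7 (restock 25): 26 + 25 = 51
  Event 8 (sale 18): sell min(18,51)=18. stock: 51 - 18 = 33. total_sold = 48
  Event 9 (sale 3): sell min(3,33)=3. stock: 33 - 3 = 30. total_sold = 51
  Event 10 (restock 30): 30 + 30 = 60
  Event 11 (sale 8): sell min(8,60)=8. stock: 60 - 8 = 52. total_sold = 59
Final: stock = 52, total_sold = 59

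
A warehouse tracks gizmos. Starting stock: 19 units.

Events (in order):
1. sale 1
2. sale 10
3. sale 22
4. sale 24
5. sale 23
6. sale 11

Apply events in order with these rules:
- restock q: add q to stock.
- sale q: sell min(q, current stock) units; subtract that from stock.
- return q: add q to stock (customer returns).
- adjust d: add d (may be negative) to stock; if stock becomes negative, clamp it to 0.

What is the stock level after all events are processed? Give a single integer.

Answer: 0

Derivation:
Processing events:
Start: stock = 19
  Event 1 (sale 1): sell min(1,19)=1. stock: 19 - 1 = 18. total_sold = 1
  Event 2 (sale 10): sell min(10,18)=10. stock: 18 - 10 = 8. total_sold = 11
  Event 3 (sale 22): sell min(22,8)=8. stock: 8 - 8 = 0. total_sold = 19
  Event 4 (sale 24): sell min(24,0)=0. stock: 0 - 0 = 0. total_sold = 19
  Event 5 (sale 23): sell min(23,0)=0. stock: 0 - 0 = 0. total_sold = 19
  Event 6 (sale 11): sell min(11,0)=0. stock: 0 - 0 = 0. total_sold = 19
Final: stock = 0, total_sold = 19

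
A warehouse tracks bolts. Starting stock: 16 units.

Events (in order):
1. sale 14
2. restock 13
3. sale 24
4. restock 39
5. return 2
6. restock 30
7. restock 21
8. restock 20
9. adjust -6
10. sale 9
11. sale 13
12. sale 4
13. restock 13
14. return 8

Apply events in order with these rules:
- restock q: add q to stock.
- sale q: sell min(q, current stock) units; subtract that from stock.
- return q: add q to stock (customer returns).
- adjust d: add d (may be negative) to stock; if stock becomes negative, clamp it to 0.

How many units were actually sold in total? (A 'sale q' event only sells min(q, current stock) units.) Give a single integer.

Answer: 55

Derivation:
Processing events:
Start: stock = 16
  Event 1 (sale 14): sell min(14,16)=14. stock: 16 - 14 = 2. total_sold = 14
  Event 2 (restock 13): 2 + 13 = 15
  Event 3 (sale 24): sell min(24,15)=15. stock: 15 - 15 = 0. total_sold = 29
  Event 4 (restock 39): 0 + 39 = 39
  Event 5 (return 2): 39 + 2 = 41
  Event 6 (restock 30): 41 + 30 = 71
  Event 7 (restock 21): 71 + 21 = 92
  Event 8 (restock 20): 92 + 20 = 112
  Event 9 (adjust -6): 112 + -6 = 106
  Event 10 (sale 9): sell min(9,106)=9. stock: 106 - 9 = 97. total_sold = 38
  Event 11 (sale 13): sell min(13,97)=13. stock: 97 - 13 = 84. total_sold = 51
  Event 12 (sale 4): sell min(4,84)=4. stock: 84 - 4 = 80. total_sold = 55
  Event 13 (restock 13): 80 + 13 = 93
  Event 14 (return 8): 93 + 8 = 101
Final: stock = 101, total_sold = 55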